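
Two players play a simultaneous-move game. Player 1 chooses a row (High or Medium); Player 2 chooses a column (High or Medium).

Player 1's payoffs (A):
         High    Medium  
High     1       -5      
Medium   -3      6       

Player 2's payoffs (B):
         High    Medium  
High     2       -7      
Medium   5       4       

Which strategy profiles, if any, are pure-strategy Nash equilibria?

(High, High)

A profile is a Nash equilibrium when each player is best-responding to the other.
Player 1's best responses — vs High: High (payoff 1); vs Medium: Medium (payoff 6).
Player 2's best responses — vs High: High (payoff 2); vs Medium: High (payoff 5).
The only mutual best response is (High, High); neither player gains by switching there.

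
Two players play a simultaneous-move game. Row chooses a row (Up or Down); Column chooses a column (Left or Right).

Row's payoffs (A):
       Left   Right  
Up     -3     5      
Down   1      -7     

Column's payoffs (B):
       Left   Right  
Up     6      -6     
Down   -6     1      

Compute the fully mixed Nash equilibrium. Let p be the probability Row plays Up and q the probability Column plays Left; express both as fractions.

In a mixed NE each player is indifferent between their pure strategies, so the opponent's mix sets the indifference.
Column indifferent between Left and Right: p·6 + (1−p)·(-6) = p·(-6) + (1−p)·1 ⟹ (-6) + 12p = 1 + (-7)p ⟹ p = 7/19.
Row indifferent between Up and Down: q·(-3) + (1−q)·5 = q·1 + (1−q)·(-7) ⟹ 5 + (-8)q = (-7) + 8q ⟹ q = 3/4.

p = 7/19, q = 3/4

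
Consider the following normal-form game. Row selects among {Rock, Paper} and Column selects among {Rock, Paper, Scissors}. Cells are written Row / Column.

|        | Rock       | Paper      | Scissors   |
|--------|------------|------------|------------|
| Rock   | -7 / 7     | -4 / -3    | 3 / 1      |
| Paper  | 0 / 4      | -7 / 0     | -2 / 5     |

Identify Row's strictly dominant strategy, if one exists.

No strictly dominant strategy

A strategy is strictly dominant if it gives Row a strictly higher payoff than every other strategy, against every choice by the opponent.
Rock is not dominant: against Rock, Paper gives 0 > -7.
Paper is not dominant: against Paper, Rock gives -4 > -7.
No single strategy is best against every opponent action.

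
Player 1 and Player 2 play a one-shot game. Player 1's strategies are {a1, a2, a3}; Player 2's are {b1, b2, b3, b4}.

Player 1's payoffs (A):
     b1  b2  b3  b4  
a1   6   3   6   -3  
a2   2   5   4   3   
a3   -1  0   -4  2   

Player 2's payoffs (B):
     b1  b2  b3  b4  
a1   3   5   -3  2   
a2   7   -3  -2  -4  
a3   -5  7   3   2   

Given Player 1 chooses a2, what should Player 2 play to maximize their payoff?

With Player 1 fixed at a2, Player 2's payoffs are: b1 → 7, b2 → -3, b3 → -2, b4 → -4.
The maximum is 7, achieved by b1.

b1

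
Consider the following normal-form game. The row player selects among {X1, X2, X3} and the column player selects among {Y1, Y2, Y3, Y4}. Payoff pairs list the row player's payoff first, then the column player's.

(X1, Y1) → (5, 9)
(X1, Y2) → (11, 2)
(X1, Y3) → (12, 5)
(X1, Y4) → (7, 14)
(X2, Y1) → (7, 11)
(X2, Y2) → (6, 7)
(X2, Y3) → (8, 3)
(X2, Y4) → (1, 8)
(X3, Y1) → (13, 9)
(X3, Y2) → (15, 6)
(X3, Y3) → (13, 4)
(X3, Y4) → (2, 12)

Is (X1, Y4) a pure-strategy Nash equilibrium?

Yes

Holding the column player at Y4: the row player gets 7 from X1, versus 1 from X2, 2 from X3. No profitable deviation for the row player.
Holding the row player at X1: the column player gets 14 from Y4, versus 9 from Y1, 2 from Y2, 5 from Y3. No profitable deviation for the column player either.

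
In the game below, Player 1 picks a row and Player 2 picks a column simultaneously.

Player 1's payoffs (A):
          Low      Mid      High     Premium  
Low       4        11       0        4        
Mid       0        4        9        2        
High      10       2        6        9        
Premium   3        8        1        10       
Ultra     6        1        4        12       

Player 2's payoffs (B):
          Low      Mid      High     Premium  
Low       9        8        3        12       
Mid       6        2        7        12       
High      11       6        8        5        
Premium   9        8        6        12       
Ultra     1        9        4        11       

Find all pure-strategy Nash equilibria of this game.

(High, Low) and (Ultra, Premium)

Find each player's best response to every opponent strategy; NE are the intersections.
Player 1's best responses — vs Low: High (payoff 10); vs Mid: Low (payoff 11); vs High: Mid (payoff 9); vs Premium: Ultra (payoff 12).
Player 2's best responses — vs Low: Premium (payoff 12); vs Mid: Premium (payoff 12); vs High: Low (payoff 11); vs Premium: Premium (payoff 12); vs Ultra: Premium (payoff 11).
Mutual best responses occur at (High, Low) and (Ultra, Premium); at each, neither player gains by switching.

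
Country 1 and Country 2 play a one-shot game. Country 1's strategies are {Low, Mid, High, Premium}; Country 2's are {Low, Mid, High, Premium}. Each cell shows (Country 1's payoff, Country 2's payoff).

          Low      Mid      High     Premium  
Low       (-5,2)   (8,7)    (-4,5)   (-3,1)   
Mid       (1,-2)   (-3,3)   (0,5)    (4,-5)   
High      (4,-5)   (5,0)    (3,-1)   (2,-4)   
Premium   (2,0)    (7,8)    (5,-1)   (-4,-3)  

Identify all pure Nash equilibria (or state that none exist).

(Low, Mid)

A profile is a Nash equilibrium when each player is best-responding to the other.
Country 1's best responses — vs Low: High (payoff 4); vs Mid: Low (payoff 8); vs High: Premium (payoff 5); vs Premium: Mid (payoff 4).
Country 2's best responses — vs Low: Mid (payoff 7); vs Mid: High (payoff 5); vs High: Mid (payoff 0); vs Premium: Mid (payoff 8).
The only mutual best response is (Low, Mid); neither player gains by switching there.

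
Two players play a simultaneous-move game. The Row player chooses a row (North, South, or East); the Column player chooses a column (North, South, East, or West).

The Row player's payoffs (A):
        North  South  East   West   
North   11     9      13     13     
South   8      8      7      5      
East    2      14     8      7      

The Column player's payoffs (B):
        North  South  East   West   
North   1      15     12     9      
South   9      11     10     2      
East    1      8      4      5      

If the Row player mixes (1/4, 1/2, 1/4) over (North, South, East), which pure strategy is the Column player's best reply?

The Column player's best reply maximizes expected payoff against the mix.
North: (1/4)·1 + (1/2)·9 + (1/4)·1 = 5
South: (1/4)·15 + (1/2)·11 + (1/4)·8 = 45/4
East: (1/4)·12 + (1/2)·10 + (1/4)·4 = 9
West: (1/4)·9 + (1/2)·2 + (1/4)·5 = 9/2
Highest expected payoff is 45/4, from South.

South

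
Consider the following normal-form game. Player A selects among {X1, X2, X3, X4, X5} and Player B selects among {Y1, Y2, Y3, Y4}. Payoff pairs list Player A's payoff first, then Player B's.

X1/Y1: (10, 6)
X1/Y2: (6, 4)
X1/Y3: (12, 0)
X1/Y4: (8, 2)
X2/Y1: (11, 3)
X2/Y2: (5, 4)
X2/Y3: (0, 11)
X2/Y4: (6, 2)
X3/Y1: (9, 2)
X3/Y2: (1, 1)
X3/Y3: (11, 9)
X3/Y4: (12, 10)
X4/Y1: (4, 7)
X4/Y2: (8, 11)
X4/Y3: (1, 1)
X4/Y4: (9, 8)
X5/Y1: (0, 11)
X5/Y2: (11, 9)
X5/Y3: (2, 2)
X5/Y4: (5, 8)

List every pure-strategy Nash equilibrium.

Find each player's best response to every opponent strategy; NE are the intersections.
Player A's best responses — vs Y1: X2 (payoff 11); vs Y2: X5 (payoff 11); vs Y3: X1 (payoff 12); vs Y4: X3 (payoff 12).
Player B's best responses — vs X1: Y1 (payoff 6); vs X2: Y3 (payoff 11); vs X3: Y4 (payoff 10); vs X4: Y2 (payoff 11); vs X5: Y1 (payoff 11).
The only mutual best response is (X3, Y4); neither player gains by switching there.

(X3, Y4)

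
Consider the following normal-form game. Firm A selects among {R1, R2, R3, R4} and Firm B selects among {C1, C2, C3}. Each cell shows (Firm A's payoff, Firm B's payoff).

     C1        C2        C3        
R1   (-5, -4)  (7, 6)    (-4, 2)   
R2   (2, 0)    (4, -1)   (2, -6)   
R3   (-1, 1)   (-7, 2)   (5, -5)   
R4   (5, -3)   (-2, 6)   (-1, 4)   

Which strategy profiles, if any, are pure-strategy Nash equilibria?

(R1, C2)

A profile is a Nash equilibrium when each player is best-responding to the other.
Firm A's best responses — vs C1: R4 (payoff 5); vs C2: R1 (payoff 7); vs C3: R3 (payoff 5).
Firm B's best responses — vs R1: C2 (payoff 6); vs R2: C1 (payoff 0); vs R3: C2 (payoff 2); vs R4: C2 (payoff 6).
The only mutual best response is (R1, C2); neither player gains by switching there.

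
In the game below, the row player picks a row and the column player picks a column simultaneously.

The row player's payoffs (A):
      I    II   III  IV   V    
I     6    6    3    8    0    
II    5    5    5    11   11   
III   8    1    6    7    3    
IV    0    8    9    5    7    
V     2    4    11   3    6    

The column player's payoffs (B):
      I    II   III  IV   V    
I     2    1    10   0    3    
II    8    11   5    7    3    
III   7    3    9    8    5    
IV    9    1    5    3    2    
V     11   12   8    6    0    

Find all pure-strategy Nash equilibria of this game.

No pure-strategy Nash equilibrium

A profile is a Nash equilibrium when each player is best-responding to the other.
The row player's best responses — vs I: III (payoff 8); vs II: IV (payoff 8); vs III: V (payoff 11); vs IV: II (payoff 11); vs V: II (payoff 11).
The column player's best responses — vs I: III (payoff 10); vs II: II (payoff 11); vs III: III (payoff 9); vs IV: I (payoff 9); vs V: II (payoff 12).
No cell has both players best-responding. For instance, the row player's best reply to III is V, but against V the column player prefers II over III.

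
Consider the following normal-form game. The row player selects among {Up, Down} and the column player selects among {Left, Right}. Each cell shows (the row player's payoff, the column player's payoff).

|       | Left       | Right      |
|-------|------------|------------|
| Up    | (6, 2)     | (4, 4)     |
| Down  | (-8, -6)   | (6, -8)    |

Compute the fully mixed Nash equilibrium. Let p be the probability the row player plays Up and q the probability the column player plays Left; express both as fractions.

Each player's mixing probability is pinned down by making the *other* player indifferent.
The column player indifferent between Left and Right: p·2 + (1−p)·(-6) = p·4 + (1−p)·(-8) ⟹ (-6) + 8p = (-8) + 12p ⟹ p = 1/2.
The row player indifferent between Up and Down: q·6 + (1−q)·4 = q·(-8) + (1−q)·6 ⟹ 4 + 2q = 6 + (-14)q ⟹ q = 1/8.

p = 1/2, q = 1/8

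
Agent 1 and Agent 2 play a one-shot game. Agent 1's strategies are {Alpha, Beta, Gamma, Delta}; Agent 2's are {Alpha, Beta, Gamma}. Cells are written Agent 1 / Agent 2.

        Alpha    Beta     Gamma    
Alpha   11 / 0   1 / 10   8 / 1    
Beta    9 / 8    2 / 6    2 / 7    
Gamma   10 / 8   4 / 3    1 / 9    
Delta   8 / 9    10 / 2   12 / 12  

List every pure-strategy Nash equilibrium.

(Delta, Gamma)

A profile is a Nash equilibrium when each player is best-responding to the other.
Agent 1's best responses — vs Alpha: Alpha (payoff 11); vs Beta: Delta (payoff 10); vs Gamma: Delta (payoff 12).
Agent 2's best responses — vs Alpha: Beta (payoff 10); vs Beta: Alpha (payoff 8); vs Gamma: Gamma (payoff 9); vs Delta: Gamma (payoff 12).
The only mutual best response is (Delta, Gamma); neither player gains by switching there.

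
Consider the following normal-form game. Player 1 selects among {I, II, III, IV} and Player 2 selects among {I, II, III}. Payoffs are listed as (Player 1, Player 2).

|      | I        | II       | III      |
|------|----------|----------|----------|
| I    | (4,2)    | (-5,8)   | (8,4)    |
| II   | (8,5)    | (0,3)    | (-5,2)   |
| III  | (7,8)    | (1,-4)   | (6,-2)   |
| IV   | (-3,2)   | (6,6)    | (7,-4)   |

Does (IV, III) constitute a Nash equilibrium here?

Holding Player 2 at III: Player 1 gets 7 from IV but could get 8 by switching to I. Player 1 has a profitable deviation.

No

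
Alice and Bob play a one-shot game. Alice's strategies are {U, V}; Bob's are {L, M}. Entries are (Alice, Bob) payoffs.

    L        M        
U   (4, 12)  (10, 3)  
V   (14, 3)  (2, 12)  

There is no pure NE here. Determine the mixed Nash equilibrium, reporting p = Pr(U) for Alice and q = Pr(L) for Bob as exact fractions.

In a mixed NE each player is indifferent between their pure strategies, so the opponent's mix sets the indifference.
Bob indifferent between L and M: p·12 + (1−p)·3 = p·3 + (1−p)·12 ⟹ 3 + 9p = 12 + (-9)p ⟹ p = 1/2.
Alice indifferent between U and V: q·4 + (1−q)·10 = q·14 + (1−q)·2 ⟹ 10 + (-6)q = 2 + 12q ⟹ q = 4/9.

p = 1/2, q = 4/9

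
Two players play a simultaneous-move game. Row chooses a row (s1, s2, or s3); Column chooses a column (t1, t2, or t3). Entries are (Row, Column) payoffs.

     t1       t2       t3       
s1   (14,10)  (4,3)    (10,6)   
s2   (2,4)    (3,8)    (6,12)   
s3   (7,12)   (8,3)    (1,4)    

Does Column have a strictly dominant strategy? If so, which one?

None

Check whether one of Column's strategies beats all alternatives regardless of what the opponent does.
t1 is not dominant: against s2, t2 gives 8 > 4.
t2 is not dominant: against s1, t1 gives 10 > 3.
t3 is not dominant: against s1, t1 gives 10 > 6.
No single strategy is best against every opponent action.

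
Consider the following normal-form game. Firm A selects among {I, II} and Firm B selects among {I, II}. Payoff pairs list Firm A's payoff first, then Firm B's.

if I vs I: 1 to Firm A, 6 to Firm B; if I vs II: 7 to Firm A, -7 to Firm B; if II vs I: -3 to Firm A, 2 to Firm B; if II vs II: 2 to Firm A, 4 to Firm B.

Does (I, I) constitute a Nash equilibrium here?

Yes

Holding Firm B at I: Firm A gets 1 from I, versus -3 from II. No profitable deviation for Firm A.
Holding Firm A at I: Firm B gets 6 from I, versus -7 from II. No profitable deviation for Firm B either.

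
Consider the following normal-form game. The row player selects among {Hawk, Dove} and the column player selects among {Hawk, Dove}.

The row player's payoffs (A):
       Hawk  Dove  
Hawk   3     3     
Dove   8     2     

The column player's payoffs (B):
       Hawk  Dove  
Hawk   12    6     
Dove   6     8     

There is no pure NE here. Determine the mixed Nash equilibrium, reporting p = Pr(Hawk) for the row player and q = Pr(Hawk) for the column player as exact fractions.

p = 1/4, q = 1/6

In a mixed NE each player is indifferent between their pure strategies, so the opponent's mix sets the indifference.
The column player indifferent between Hawk and Dove: p·12 + (1−p)·6 = p·6 + (1−p)·8 ⟹ 6 + 6p = 8 + (-2)p ⟹ p = 1/4.
The row player indifferent between Hawk and Dove: q·3 + (1−q)·3 = q·8 + (1−q)·2 ⟹ 3 + 0q = 2 + 6q ⟹ q = 1/6.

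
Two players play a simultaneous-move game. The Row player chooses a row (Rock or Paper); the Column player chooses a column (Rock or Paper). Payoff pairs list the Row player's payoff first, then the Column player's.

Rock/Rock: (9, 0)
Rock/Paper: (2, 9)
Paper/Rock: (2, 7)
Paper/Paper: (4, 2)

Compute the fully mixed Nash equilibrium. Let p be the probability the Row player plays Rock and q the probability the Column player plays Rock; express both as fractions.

p = 5/14, q = 2/9

In a mixed NE each player is indifferent between their pure strategies, so the opponent's mix sets the indifference.
The Column player indifferent between Rock and Paper: p·0 + (1−p)·7 = p·9 + (1−p)·2 ⟹ 7 + (-7)p = 2 + 7p ⟹ p = 5/14.
The Row player indifferent between Rock and Paper: q·9 + (1−q)·2 = q·2 + (1−q)·4 ⟹ 2 + 7q = 4 + (-2)q ⟹ q = 2/9.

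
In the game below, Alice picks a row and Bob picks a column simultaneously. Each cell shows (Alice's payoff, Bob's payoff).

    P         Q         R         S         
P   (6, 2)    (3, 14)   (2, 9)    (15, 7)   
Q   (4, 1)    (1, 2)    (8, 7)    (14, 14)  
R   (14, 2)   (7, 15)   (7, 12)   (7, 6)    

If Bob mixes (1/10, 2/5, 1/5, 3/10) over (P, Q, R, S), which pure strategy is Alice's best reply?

R

Alice's best reply maximizes expected payoff against the mix.
P: (1/10)·6 + (2/5)·3 + (1/5)·2 + (3/10)·15 = 67/10
Q: (1/10)·4 + (2/5)·1 + (1/5)·8 + (3/10)·14 = 33/5
R: (1/10)·14 + (2/5)·7 + (1/5)·7 + (3/10)·7 = 77/10
Highest expected payoff is 77/10, from R.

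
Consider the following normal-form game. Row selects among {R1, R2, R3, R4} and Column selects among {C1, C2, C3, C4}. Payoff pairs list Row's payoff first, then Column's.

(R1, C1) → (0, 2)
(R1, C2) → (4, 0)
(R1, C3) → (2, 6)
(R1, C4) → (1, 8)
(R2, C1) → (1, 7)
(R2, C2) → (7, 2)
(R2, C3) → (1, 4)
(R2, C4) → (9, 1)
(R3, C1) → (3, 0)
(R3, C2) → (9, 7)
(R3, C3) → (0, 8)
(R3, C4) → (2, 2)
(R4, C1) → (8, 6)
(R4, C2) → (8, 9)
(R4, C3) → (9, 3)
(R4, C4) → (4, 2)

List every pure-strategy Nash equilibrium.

Check mutual best responses: a cell is a NE iff neither player can gain by unilaterally deviating.
Row's best responses — vs C1: R4 (payoff 8); vs C2: R3 (payoff 9); vs C3: R4 (payoff 9); vs C4: R2 (payoff 9).
Column's best responses — vs R1: C4 (payoff 8); vs R2: C1 (payoff 7); vs R3: C3 (payoff 8); vs R4: C2 (payoff 9).
No cell has both players best-responding. For instance, Row's best reply to C2 is R3, but against R3 Column prefers C3 over C2.

No pure-strategy Nash equilibrium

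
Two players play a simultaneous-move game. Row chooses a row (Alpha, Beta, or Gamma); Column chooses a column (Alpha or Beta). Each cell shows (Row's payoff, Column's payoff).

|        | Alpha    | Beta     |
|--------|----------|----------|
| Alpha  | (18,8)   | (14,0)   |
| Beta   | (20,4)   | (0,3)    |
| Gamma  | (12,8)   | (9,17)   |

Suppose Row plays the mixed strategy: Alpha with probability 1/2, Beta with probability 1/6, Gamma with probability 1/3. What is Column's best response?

Column's best reply maximizes expected payoff against the mix.
Alpha: (1/2)·8 + (1/6)·4 + (1/3)·8 = 22/3
Beta: (1/2)·0 + (1/6)·3 + (1/3)·17 = 37/6
Highest expected payoff is 22/3, from Alpha.

Alpha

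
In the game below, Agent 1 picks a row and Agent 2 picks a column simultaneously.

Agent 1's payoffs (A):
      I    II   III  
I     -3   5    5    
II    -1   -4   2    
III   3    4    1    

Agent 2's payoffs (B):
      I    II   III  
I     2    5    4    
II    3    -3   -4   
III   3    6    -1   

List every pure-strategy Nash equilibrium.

(I, II)

Check mutual best responses: a cell is a NE iff neither player can gain by unilaterally deviating.
Agent 1's best responses — vs I: III (payoff 3); vs II: I (payoff 5); vs III: I (payoff 5).
Agent 2's best responses — vs I: II (payoff 5); vs II: I (payoff 3); vs III: II (payoff 6).
The only mutual best response is (I, II); neither player gains by switching there.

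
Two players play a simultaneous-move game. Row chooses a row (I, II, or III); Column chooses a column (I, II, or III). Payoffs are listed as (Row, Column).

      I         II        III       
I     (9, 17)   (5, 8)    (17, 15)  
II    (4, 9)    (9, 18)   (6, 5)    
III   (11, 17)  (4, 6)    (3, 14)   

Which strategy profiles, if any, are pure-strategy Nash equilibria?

Find each player's best response to every opponent strategy; NE are the intersections.
Row's best responses — vs I: III (payoff 11); vs II: II (payoff 9); vs III: I (payoff 17).
Column's best responses — vs I: I (payoff 17); vs II: II (payoff 18); vs III: I (payoff 17).
Mutual best responses occur at (II, II) and (III, I); at each, neither player gains by switching.

(II, II) and (III, I)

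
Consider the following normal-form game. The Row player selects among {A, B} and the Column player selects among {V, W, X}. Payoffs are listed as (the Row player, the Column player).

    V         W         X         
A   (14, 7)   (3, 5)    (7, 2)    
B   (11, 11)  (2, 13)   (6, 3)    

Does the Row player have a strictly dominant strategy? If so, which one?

A

Check whether one of the Row player's strategies beats all alternatives regardless of what the opponent does.
A strictly dominates: vs V: 14 > 11; vs W: 3 > 2; vs X: 7 > 6.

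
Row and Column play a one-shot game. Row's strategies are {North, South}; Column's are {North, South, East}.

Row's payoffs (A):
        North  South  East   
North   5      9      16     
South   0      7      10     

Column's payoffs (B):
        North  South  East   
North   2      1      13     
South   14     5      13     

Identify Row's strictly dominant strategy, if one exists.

Check whether one of Row's strategies beats all alternatives regardless of what the opponent does.
North strictly dominates: vs North: 5 > 0; vs South: 9 > 7; vs East: 16 > 10.

North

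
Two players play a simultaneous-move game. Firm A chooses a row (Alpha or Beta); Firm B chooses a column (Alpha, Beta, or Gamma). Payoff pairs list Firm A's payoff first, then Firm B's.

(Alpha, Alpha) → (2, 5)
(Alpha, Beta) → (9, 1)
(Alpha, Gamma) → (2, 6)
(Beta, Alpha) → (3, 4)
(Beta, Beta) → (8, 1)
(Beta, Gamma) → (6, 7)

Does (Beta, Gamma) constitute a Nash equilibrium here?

Holding Firm B at Gamma: Firm A gets 6 from Beta, versus 2 from Alpha. No profitable deviation for Firm A.
Holding Firm A at Beta: Firm B gets 7 from Gamma, versus 4 from Alpha, 1 from Beta. No profitable deviation for Firm B either.

Yes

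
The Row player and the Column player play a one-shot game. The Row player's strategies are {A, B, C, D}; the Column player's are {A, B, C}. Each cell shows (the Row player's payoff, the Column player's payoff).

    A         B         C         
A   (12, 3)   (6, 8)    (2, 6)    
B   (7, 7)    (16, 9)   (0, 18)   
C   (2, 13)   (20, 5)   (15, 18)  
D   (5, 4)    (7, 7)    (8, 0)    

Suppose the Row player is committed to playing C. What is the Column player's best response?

With the Row player fixed at C, the Column player's payoffs are: A → 13, B → 5, C → 18.
The maximum is 18, achieved by C.

C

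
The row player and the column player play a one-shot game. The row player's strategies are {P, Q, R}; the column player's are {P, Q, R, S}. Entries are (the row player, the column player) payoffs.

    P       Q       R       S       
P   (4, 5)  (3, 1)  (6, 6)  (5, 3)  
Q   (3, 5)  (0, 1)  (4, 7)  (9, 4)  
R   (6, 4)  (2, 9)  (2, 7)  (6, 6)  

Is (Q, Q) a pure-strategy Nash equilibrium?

Holding the column player at Q: the row player gets 0 from Q but could get 3 by switching to P. The row player has a profitable deviation.

No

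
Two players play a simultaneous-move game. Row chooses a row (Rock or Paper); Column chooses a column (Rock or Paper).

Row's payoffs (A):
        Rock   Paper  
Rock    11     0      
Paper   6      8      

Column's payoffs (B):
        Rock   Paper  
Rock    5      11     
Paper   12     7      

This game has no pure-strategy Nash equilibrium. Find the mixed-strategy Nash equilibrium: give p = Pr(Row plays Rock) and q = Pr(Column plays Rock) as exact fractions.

Each player's mixing probability is pinned down by making the *other* player indifferent.
Column indifferent between Rock and Paper: p·5 + (1−p)·12 = p·11 + (1−p)·7 ⟹ 12 + (-7)p = 7 + 4p ⟹ p = 5/11.
Row indifferent between Rock and Paper: q·11 + (1−q)·0 = q·6 + (1−q)·8 ⟹ 0 + 11q = 8 + (-2)q ⟹ q = 8/13.

p = 5/11, q = 8/13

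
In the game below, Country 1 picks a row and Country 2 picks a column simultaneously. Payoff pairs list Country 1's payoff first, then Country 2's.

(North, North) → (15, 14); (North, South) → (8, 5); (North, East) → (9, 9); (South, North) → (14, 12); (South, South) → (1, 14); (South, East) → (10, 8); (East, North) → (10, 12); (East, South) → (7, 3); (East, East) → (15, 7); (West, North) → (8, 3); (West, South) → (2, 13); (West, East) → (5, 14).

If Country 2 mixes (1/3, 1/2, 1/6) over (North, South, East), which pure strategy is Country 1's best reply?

Country 1's best reply maximizes expected payoff against the mix.
North: (1/3)·15 + (1/2)·8 + (1/6)·9 = 21/2
South: (1/3)·14 + (1/2)·1 + (1/6)·10 = 41/6
East: (1/3)·10 + (1/2)·7 + (1/6)·15 = 28/3
West: (1/3)·8 + (1/2)·2 + (1/6)·5 = 9/2
Highest expected payoff is 21/2, from North.

North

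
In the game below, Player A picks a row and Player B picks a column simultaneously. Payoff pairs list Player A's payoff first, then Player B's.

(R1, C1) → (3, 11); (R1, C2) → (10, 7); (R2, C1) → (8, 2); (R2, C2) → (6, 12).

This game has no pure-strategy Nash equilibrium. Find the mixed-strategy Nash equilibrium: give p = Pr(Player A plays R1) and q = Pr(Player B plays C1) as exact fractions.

p = 5/7, q = 4/9

Each player's mixing probability is pinned down by making the *other* player indifferent.
Player B indifferent between C1 and C2: p·11 + (1−p)·2 = p·7 + (1−p)·12 ⟹ 2 + 9p = 12 + (-5)p ⟹ p = 5/7.
Player A indifferent between R1 and R2: q·3 + (1−q)·10 = q·8 + (1−q)·6 ⟹ 10 + (-7)q = 6 + 2q ⟹ q = 4/9.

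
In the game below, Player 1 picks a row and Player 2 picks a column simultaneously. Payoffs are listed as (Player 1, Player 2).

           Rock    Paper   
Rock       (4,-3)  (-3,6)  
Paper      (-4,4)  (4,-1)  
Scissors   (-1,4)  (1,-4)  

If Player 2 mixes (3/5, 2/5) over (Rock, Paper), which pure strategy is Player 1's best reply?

Compute Player 1's expected payoff from each pure strategy against the given mix.
Rock: (3/5)·4 + (2/5)·(-3) = 6/5
Paper: (3/5)·(-4) + (2/5)·4 = -4/5
Scissors: (3/5)·(-1) + (2/5)·1 = -1/5
Highest expected payoff is 6/5, from Rock.

Rock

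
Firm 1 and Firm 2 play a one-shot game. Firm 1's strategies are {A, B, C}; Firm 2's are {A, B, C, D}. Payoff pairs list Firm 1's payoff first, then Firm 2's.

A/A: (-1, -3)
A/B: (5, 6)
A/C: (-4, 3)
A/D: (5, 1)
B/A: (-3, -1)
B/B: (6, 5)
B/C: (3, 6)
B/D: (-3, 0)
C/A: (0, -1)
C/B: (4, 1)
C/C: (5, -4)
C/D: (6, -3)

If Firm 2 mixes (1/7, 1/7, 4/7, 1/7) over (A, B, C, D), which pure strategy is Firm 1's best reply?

Compute Firm 1's expected payoff from each pure strategy against the given mix.
A: (1/7)·(-1) + (1/7)·5 + (4/7)·(-4) + (1/7)·5 = -1
B: (1/7)·(-3) + (1/7)·6 + (4/7)·3 + (1/7)·(-3) = 12/7
C: (1/7)·0 + (1/7)·4 + (4/7)·5 + (1/7)·6 = 30/7
Highest expected payoff is 30/7, from C.

C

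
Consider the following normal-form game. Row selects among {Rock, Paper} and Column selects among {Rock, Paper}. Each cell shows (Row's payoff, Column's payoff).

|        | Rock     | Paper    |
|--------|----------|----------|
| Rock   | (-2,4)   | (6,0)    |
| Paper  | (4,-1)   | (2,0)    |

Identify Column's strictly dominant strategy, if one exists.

Check whether one of Column's strategies beats all alternatives regardless of what the opponent does.
Rock is not dominant: against Paper, Paper gives 0 > -1.
Paper is not dominant: against Rock, Rock gives 4 > 0.
No single strategy is best against every opponent action.

None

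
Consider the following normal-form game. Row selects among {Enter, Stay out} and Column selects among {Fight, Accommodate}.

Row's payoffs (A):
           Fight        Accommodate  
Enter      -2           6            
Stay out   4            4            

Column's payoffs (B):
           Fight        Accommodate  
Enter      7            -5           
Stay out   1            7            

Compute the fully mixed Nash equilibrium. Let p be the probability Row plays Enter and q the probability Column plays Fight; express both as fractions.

p = 1/3, q = 1/4

Each player's mixing probability is pinned down by making the *other* player indifferent.
Column indifferent between Fight and Accommodate: p·7 + (1−p)·1 = p·(-5) + (1−p)·7 ⟹ 1 + 6p = 7 + (-12)p ⟹ p = 1/3.
Row indifferent between Enter and Stay out: q·(-2) + (1−q)·6 = q·4 + (1−q)·4 ⟹ 6 + (-8)q = 4 + 0q ⟹ q = 1/4.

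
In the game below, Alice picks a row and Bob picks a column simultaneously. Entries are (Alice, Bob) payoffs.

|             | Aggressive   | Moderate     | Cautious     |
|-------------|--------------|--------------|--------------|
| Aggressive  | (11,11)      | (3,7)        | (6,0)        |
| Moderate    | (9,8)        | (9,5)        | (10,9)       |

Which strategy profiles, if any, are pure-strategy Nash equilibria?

Check mutual best responses: a cell is a NE iff neither player can gain by unilaterally deviating.
Alice's best responses — vs Aggressive: Aggressive (payoff 11); vs Moderate: Moderate (payoff 9); vs Cautious: Moderate (payoff 10).
Bob's best responses — vs Aggressive: Aggressive (payoff 11); vs Moderate: Cautious (payoff 9).
Mutual best responses occur at (Aggressive, Aggressive) and (Moderate, Cautious); at each, neither player gains by switching.

(Aggressive, Aggressive) and (Moderate, Cautious)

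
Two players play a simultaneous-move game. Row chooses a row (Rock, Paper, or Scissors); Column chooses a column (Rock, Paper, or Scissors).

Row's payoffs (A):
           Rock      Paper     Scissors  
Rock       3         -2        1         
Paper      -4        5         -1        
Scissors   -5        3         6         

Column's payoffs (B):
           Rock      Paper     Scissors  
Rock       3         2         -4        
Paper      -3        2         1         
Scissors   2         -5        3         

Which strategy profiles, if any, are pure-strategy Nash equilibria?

(Rock, Rock), (Paper, Paper), and (Scissors, Scissors)

Find each player's best response to every opponent strategy; NE are the intersections.
Row's best responses — vs Rock: Rock (payoff 3); vs Paper: Paper (payoff 5); vs Scissors: Scissors (payoff 6).
Column's best responses — vs Rock: Rock (payoff 3); vs Paper: Paper (payoff 2); vs Scissors: Scissors (payoff 3).
Mutual best responses occur at (Rock, Rock), (Paper, Paper), and (Scissors, Scissors); at each, neither player gains by switching.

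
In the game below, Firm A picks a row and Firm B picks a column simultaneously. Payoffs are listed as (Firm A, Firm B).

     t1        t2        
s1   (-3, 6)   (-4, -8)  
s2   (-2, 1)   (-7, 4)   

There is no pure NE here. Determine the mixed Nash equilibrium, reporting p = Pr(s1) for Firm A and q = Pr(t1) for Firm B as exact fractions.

Each player's mixing probability is pinned down by making the *other* player indifferent.
Firm B indifferent between t1 and t2: p·6 + (1−p)·1 = p·(-8) + (1−p)·4 ⟹ 1 + 5p = 4 + (-12)p ⟹ p = 3/17.
Firm A indifferent between s1 and s2: q·(-3) + (1−q)·(-4) = q·(-2) + (1−q)·(-7) ⟹ (-4) + 1q = (-7) + 5q ⟹ q = 3/4.

p = 3/17, q = 3/4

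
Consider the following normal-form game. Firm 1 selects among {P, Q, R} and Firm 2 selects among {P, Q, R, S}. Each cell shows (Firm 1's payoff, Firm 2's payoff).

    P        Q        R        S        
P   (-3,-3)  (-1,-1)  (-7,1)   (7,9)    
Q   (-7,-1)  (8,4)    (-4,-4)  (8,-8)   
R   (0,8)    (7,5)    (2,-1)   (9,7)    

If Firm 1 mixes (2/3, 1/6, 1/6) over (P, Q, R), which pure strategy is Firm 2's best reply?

S

Firm 2's best reply maximizes expected payoff against the mix.
P: (2/3)·(-3) + (1/6)·(-1) + (1/6)·8 = -5/6
Q: (2/3)·(-1) + (1/6)·4 + (1/6)·5 = 5/6
R: (2/3)·1 + (1/6)·(-4) + (1/6)·(-1) = -1/6
S: (2/3)·9 + (1/6)·(-8) + (1/6)·7 = 35/6
Highest expected payoff is 35/6, from S.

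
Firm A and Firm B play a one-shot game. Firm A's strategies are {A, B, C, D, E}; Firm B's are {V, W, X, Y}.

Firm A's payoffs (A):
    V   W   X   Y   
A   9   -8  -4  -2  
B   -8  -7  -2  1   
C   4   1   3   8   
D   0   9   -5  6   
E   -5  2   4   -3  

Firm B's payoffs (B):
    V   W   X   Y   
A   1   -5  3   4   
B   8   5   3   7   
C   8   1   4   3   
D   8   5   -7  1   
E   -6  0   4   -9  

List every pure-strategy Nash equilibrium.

(E, X)

Find each player's best response to every opponent strategy; NE are the intersections.
Firm A's best responses — vs V: A (payoff 9); vs W: D (payoff 9); vs X: E (payoff 4); vs Y: C (payoff 8).
Firm B's best responses — vs A: Y (payoff 4); vs B: V (payoff 8); vs C: V (payoff 8); vs D: V (payoff 8); vs E: X (payoff 4).
The only mutual best response is (E, X); neither player gains by switching there.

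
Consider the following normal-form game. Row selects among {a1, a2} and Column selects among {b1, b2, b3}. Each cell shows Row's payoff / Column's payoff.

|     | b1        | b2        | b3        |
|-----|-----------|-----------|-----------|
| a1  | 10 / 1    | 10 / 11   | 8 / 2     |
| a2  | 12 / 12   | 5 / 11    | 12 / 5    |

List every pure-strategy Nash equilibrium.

(a1, b2) and (a2, b1)

Check mutual best responses: a cell is a NE iff neither player can gain by unilaterally deviating.
Row's best responses — vs b1: a2 (payoff 12); vs b2: a1 (payoff 10); vs b3: a2 (payoff 12).
Column's best responses — vs a1: b2 (payoff 11); vs a2: b1 (payoff 12).
Mutual best responses occur at (a1, b2) and (a2, b1); at each, neither player gains by switching.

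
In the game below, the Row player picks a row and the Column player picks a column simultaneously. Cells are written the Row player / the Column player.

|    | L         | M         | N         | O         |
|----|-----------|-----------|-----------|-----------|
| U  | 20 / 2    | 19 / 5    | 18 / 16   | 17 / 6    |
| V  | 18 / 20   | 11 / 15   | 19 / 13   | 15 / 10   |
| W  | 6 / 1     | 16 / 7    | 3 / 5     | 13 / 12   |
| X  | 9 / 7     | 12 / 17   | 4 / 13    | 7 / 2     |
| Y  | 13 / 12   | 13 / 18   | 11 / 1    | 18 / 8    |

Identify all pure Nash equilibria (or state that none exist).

Check mutual best responses: a cell is a NE iff neither player can gain by unilaterally deviating.
The Row player's best responses — vs L: U (payoff 20); vs M: U (payoff 19); vs N: V (payoff 19); vs O: Y (payoff 18).
The Column player's best responses — vs U: N (payoff 16); vs V: L (payoff 20); vs W: O (payoff 12); vs X: M (payoff 17); vs Y: M (payoff 18).
No cell has both players best-responding. For instance, the Row player's best reply to O is Y, but against Y the Column player prefers M over O.

None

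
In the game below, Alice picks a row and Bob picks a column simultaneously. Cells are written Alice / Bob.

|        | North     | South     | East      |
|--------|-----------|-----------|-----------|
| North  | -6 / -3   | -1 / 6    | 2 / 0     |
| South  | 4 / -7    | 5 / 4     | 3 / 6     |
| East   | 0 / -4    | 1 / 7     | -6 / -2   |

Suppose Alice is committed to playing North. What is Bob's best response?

With Alice fixed at North, Bob's payoffs are: North → -3, South → 6, East → 0.
The maximum is 6, achieved by South.

South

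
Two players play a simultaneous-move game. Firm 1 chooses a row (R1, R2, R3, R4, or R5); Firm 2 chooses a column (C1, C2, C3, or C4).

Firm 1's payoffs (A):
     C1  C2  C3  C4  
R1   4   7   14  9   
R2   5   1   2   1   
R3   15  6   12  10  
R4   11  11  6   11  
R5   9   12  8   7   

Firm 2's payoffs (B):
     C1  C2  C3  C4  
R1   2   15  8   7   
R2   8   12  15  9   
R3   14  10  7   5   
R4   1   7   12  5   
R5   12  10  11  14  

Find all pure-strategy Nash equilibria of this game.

Find each player's best response to every opponent strategy; NE are the intersections.
Firm 1's best responses — vs C1: R3 (payoff 15); vs C2: R5 (payoff 12); vs C3: R1 (payoff 14); vs C4: R4 (payoff 11).
Firm 2's best responses — vs R1: C2 (payoff 15); vs R2: C3 (payoff 15); vs R3: C1 (payoff 14); vs R4: C3 (payoff 12); vs R5: C4 (payoff 14).
The only mutual best response is (R3, C1); neither player gains by switching there.

(R3, C1)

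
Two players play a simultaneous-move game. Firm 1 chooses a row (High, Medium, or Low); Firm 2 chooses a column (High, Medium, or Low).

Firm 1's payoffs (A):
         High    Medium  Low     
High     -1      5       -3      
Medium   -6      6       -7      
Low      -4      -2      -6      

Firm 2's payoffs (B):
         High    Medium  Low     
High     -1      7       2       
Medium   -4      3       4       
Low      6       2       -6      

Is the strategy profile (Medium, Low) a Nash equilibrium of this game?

No

Holding Firm 2 at Low: Firm 1 gets -7 from Medium but could get -3 by switching to High. Firm 1 has a profitable deviation.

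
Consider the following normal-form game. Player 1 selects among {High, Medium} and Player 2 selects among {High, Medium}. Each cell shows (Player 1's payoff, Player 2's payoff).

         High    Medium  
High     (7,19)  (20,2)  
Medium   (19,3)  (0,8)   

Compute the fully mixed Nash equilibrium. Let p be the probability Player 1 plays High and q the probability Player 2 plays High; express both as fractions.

In a mixed NE each player is indifferent between their pure strategies, so the opponent's mix sets the indifference.
Player 2 indifferent between High and Medium: p·19 + (1−p)·3 = p·2 + (1−p)·8 ⟹ 3 + 16p = 8 + (-6)p ⟹ p = 5/22.
Player 1 indifferent between High and Medium: q·7 + (1−q)·20 = q·19 + (1−q)·0 ⟹ 20 + (-13)q = 0 + 19q ⟹ q = 5/8.

p = 5/22, q = 5/8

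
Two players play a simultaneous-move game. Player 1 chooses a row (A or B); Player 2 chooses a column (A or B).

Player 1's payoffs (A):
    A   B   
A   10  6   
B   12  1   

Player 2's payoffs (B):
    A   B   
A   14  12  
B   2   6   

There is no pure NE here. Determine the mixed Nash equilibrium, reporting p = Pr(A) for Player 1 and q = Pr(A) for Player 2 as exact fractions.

p = 2/3, q = 5/7

In a mixed NE each player is indifferent between their pure strategies, so the opponent's mix sets the indifference.
Player 2 indifferent between A and B: p·14 + (1−p)·2 = p·12 + (1−p)·6 ⟹ 2 + 12p = 6 + 6p ⟹ p = 2/3.
Player 1 indifferent between A and B: q·10 + (1−q)·6 = q·12 + (1−q)·1 ⟹ 6 + 4q = 1 + 11q ⟹ q = 5/7.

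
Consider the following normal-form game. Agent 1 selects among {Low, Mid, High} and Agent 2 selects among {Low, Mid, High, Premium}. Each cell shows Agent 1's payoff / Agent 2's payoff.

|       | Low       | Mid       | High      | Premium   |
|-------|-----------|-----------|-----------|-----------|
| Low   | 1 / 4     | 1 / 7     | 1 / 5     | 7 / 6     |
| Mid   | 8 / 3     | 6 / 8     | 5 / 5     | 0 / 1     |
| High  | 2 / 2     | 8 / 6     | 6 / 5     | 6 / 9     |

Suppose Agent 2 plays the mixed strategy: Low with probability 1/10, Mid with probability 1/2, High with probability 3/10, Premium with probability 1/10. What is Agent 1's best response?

Agent 1's best reply maximizes expected payoff against the mix.
Low: (1/10)·1 + (1/2)·1 + (3/10)·1 + (1/10)·7 = 8/5
Mid: (1/10)·8 + (1/2)·6 + (3/10)·5 + (1/10)·0 = 53/10
High: (1/10)·2 + (1/2)·8 + (3/10)·6 + (1/10)·6 = 33/5
Highest expected payoff is 33/5, from High.

High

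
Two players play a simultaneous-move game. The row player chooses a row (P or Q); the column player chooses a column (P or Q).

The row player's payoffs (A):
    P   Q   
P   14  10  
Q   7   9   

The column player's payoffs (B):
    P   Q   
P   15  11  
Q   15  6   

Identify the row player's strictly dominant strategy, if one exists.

A strategy is strictly dominant if it gives the row player a strictly higher payoff than every other strategy, against every choice by the opponent.
P strictly dominates: vs P: 14 > 7; vs Q: 10 > 9.

P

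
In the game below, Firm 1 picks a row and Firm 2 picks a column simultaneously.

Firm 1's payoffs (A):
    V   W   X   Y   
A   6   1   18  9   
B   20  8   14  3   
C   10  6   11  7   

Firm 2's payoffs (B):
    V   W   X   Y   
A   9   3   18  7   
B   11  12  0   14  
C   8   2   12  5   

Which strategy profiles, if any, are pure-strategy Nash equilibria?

Check mutual best responses: a cell is a NE iff neither player can gain by unilaterally deviating.
Firm 1's best responses — vs V: B (payoff 20); vs W: B (payoff 8); vs X: A (payoff 18); vs Y: A (payoff 9).
Firm 2's best responses — vs A: X (payoff 18); vs B: Y (payoff 14); vs C: X (payoff 12).
The only mutual best response is (A, X); neither player gains by switching there.

(A, X)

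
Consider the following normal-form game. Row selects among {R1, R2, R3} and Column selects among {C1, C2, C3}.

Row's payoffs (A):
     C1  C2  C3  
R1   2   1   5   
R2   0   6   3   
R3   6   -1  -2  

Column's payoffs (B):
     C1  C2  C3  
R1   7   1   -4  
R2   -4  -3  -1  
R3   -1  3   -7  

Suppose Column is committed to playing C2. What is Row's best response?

R2

With Column fixed at C2, Row's payoffs are: R1 → 1, R2 → 6, R3 → -1.
The maximum is 6, achieved by R2.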